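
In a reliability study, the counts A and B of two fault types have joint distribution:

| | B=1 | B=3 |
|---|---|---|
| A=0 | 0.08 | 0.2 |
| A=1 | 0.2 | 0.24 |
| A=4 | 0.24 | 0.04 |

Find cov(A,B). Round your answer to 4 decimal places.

-0.6976

E[A] = 1.56,  E[B] = 1.96
E[AB] = 2.36
cov(A,B) = E[AB] − E[A]E[B] = 2.36 − (1.56)(1.96) = -0.6976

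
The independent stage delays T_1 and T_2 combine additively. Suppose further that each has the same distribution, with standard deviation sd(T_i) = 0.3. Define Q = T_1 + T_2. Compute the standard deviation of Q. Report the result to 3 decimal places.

0.424

V(T_i) = (0.3)² = 0.09
By independence, V(Q) = (1)²V(T_1) + (1)²V(T_2)
= (1)²·0.09 + (1)²·0.09 = 0.18
sd(Q) = √0.18 ≈ 0.424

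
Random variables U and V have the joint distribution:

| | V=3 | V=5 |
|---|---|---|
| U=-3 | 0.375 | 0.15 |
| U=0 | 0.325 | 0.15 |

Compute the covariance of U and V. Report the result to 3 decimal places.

0.045

E[U] = -1.575,  E[V] = 3.6
E[UV] = -5.625
Cov(U,V) = E[UV] − E[U]E[V] = -5.625 − (-1.575)(3.6) = 0.045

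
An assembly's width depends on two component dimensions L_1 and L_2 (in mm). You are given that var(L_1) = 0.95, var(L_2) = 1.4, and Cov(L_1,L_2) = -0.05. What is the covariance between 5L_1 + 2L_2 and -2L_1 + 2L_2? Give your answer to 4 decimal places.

-4.2000

Cov(5L_1 + 2L_2, -2L_1 + 2L_2) = (5)(-2)var(L_1) + (2)(2)var(L_2) + [(5)(2) + (2)(-2)]Cov(L_1,L_2)
= -10·0.95 + 4·1.4 + 6·-0.05 = -4.2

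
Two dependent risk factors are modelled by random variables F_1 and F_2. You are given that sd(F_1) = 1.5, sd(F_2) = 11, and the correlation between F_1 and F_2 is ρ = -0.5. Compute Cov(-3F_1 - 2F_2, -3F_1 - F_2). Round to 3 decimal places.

Var(F_1) = (1.5)² = 2.25;  Var(F_2) = (11)² = 121
Cov(F_1,F_2) = ρ·sd(F_1)·sd(F_2) = -0.5·1.5·11 = -8.25
Cov(-3F_1 - 2F_2, -3F_1 - F_2) = (-3)(-3)Var(F_1) + (-2)(-1)Var(F_2) + [(-3)(-1) + (-2)(-3)]Cov(F_1,F_2)
= 9·2.25 + 2·121 + 9·-8.25 = 188

188.000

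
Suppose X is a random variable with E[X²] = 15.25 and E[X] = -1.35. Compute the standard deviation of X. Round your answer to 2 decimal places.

3.66

V(X) = 15.25 − (-1.35)² = 13.4275
SD(X) = √13.4275 ≈ 3.66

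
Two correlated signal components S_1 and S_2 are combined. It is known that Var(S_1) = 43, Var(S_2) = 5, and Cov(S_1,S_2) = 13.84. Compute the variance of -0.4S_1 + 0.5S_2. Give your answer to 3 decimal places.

Var(-0.4S_1 + 0.5S_2) = (-0.4)²·Var(S_1) + (0.5)²·Var(S_2) + 2·(-0.4)·(0.5)·Cov(S_1,S_2)
= 0.16·43 + 0.25·5 + -0.4·13.84 = 2.594

2.594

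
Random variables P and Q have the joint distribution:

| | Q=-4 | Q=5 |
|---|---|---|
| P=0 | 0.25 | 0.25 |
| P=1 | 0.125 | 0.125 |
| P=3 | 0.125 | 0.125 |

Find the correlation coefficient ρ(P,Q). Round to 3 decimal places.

0.000

E[P] = 1,  E[Q] = 0.5
E[PQ] = 0.5
Cov(P,Q) = E[PQ] − E[P]E[Q] = 0.5 − (1)(0.5) = 0
Var(P) = 1.5,  Var(Q) = 20.25
ρ = 0 / √(1.5·20.25) ≈ 0.000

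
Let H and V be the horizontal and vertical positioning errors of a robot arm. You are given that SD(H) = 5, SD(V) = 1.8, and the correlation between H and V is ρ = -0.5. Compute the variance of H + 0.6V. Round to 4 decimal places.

var(H) = (5)² = 25;  var(V) = (1.8)² = 3.24
Cov(H,V) = ρ·SD(H)·SD(V) = -0.5·5·1.8 = -4.5
var(H + 0.6V) = (1)²·var(H) + (0.6)²·var(V) + 2·(1)·(0.6)·Cov(H,V)
= 1·25 + 0.36·3.24 + 1.2·-4.5 = 20.7664

20.7664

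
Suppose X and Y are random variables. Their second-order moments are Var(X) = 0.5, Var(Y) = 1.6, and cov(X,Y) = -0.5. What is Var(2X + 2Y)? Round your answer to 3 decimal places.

4.400

Var(2X + 2Y) = (2)²·Var(X) + (2)²·Var(Y) + 2·(2)·(2)·cov(X,Y)
= 4·0.5 + 4·1.6 + 8·-0.5 = 4.4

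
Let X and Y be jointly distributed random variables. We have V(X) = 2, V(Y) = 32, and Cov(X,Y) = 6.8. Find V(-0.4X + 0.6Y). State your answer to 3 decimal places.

V(-0.4X + 0.6Y) = (-0.4)²·V(X) + (0.6)²·V(Y) + 2·(-0.4)·(0.6)·Cov(X,Y)
= 0.16·2 + 0.36·32 + -0.48·6.8 = 8.576

8.576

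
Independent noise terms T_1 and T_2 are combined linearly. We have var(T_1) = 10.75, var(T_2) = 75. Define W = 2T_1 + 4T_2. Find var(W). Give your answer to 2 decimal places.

1243.00

By independence, var(W) = (2)²var(T_1) + (4)²var(T_2)
= (2)²·10.75 + (4)²·75 = 1243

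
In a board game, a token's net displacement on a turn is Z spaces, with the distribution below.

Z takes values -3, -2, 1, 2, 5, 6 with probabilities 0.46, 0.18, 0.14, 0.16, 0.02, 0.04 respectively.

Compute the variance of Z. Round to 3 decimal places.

6.696

E[Z] = (-3)(0.46) + (-2)(0.18) + (1)(0.14) + (2)(0.16) + (5)(0.02) + (6)(0.04) = -0.94
E[Z²] = (-3)²(0.46) + (-2)²(0.18) + (1)²(0.14) + (2)²(0.16) + (5)²(0.02) + (6)²(0.04) = 7.58
V(Z) = E[Z²] − (E[Z])² = 7.58 − (-0.94)² = 6.6964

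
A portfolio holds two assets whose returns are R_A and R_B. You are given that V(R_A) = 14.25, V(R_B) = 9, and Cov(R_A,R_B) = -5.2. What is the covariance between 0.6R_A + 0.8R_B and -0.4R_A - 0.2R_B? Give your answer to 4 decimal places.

Cov(0.6R_A + 0.8R_B, -0.4R_A - 0.2R_B) = (0.6)(-0.4)V(R_A) + (0.8)(-0.2)V(R_B) + [(0.6)(-0.2) + (0.8)(-0.4)]Cov(R_A,R_B)
= -0.24·14.25 + -0.16·9 + -0.44·-5.2 = -2.572

-2.5720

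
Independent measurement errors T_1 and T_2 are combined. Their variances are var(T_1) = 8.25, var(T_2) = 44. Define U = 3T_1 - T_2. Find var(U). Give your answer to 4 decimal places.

118.2500

By independence, var(U) = (3)²var(T_1) + (-1)²var(T_2)
= (3)²·8.25 + (-1)²·44 = 118.25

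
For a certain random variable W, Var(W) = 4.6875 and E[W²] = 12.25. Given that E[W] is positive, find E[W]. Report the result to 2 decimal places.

2.75

(E[W])² = E[W²] − Var(W) = 12.25 − 4.6875 = 7.5625
E[W] = √7.5625 = 2.75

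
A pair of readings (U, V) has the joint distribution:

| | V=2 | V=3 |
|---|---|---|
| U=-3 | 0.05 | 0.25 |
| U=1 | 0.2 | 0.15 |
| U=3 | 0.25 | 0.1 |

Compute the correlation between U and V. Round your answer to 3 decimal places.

-0.451

E[U] = 0.5,  E[V] = 2.5
E[UV] = 0.7
Cov(U,V) = E[UV] − E[U]E[V] = 0.7 − (0.5)(2.5) = -0.55
var(U) = 5.95,  var(V) = 0.25
ρ = -0.55 / √(5.95·0.25) ≈ -0.451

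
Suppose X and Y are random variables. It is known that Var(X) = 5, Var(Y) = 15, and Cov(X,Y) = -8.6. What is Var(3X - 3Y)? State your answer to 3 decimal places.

334.800

Var(3X - 3Y) = (3)²·Var(X) + (-3)²·Var(Y) + 2·(3)·(-3)·Cov(X,Y)
= 9·5 + 9·15 + -18·-8.6 = 334.8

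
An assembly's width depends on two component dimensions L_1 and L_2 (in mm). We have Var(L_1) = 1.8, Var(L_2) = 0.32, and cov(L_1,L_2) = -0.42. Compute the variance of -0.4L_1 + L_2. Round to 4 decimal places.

0.9440

Var(-0.4L_1 + L_2) = (-0.4)²·Var(L_1) + (1)²·Var(L_2) + 2·(-0.4)·(1)·cov(L_1,L_2)
= 0.16·1.8 + 1·0.32 + -0.8·-0.42 = 0.944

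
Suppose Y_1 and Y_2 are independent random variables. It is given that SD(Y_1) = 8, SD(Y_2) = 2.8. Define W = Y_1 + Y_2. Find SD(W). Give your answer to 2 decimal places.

V(Y_1) = 64, V(Y_2) = 7.84
By independence, V(W) = (1)²V(Y_1) + (1)²V(Y_2)
= (1)²·64 + (1)²·7.84 = 71.84
SD(W) = √71.84 ≈ 8.48

8.48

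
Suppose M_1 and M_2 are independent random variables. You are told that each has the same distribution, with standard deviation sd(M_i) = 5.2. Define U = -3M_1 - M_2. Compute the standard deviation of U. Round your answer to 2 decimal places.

Var(M_i) = (5.2)² = 27.04
By independence, Var(U) = (-3)²Var(M_1) + (-1)²Var(M_2)
= (-3)²·27.04 + (-1)²·27.04 = 270.4
sd(U) = √270.4 ≈ 16.44

16.44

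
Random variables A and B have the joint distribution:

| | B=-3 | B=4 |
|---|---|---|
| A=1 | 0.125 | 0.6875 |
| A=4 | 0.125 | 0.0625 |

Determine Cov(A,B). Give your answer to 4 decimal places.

-1.6406

E[A] = 1.5625,  E[B] = 2.25
E[AB] = 1.875
Cov(A,B) = E[AB] − E[A]E[B] = 1.875 − (1.5625)(2.25) = -1.640625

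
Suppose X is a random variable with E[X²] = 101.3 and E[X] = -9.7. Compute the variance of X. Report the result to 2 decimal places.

7.21

Var(X) = 101.3 − (-9.7)² = 7.21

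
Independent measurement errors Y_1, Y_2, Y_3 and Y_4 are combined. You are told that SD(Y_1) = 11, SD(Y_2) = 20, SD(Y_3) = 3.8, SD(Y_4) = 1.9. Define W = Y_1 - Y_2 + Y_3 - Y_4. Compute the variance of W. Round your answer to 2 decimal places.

539.05

V(Y_1) = 121, V(Y_2) = 400, V(Y_3) = 14.44, V(Y_4) = 3.61
By independence, V(W) = (1)²V(Y_1) + (-1)²V(Y_2) + (1)²V(Y_3) + (-1)²V(Y_4)
= (1)²·121 + (-1)²·400 + (1)²·14.44 + (-1)²·3.61 = 539.05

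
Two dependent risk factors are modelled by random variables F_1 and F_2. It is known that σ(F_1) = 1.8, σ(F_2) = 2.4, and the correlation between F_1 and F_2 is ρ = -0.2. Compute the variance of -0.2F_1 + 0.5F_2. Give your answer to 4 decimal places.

1.7424

Var(F_1) = (1.8)² = 3.24;  Var(F_2) = (2.4)² = 5.76
Cov(F_1,F_2) = ρ·σ(F_1)·σ(F_2) = -0.2·1.8·2.4 = -0.864
Var(-0.2F_1 + 0.5F_2) = (-0.2)²·Var(F_1) + (0.5)²·Var(F_2) + 2·(-0.2)·(0.5)·Cov(F_1,F_2)
= 0.04·3.24 + 0.25·5.76 + -0.2·-0.864 = 1.7424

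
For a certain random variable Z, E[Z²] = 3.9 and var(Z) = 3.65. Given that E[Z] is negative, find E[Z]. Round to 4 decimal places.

(E[Z])² = E[Z²] − var(Z) = 3.9 − 3.65 = 0.25
E[Z] = −√0.25 = -0.5

-0.5000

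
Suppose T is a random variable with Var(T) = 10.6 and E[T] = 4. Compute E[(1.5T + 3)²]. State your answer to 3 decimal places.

E[1.5T + 3] = 1.5·4 + 3 = 9
Var(1.5T + 3) = (1.5)²·10.6 = 23.85
E[(1.5T + 3)²] = Var((1.5T + 3)) + (E[(1.5T + 3)])² = 23.85 + (9)² = 104.85

104.850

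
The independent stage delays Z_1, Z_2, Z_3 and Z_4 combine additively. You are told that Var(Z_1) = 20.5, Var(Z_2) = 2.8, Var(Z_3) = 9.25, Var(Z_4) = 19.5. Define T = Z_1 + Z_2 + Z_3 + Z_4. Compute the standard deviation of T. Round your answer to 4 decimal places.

By independence, Var(T) = (1)²Var(Z_1) + (1)²Var(Z_2) + (1)²Var(Z_3) + (1)²Var(Z_4)
= (1)²·20.5 + (1)²·2.8 + (1)²·9.25 + (1)²·19.5 = 52.05
SD(T) = √52.05 ≈ 7.2146

7.2146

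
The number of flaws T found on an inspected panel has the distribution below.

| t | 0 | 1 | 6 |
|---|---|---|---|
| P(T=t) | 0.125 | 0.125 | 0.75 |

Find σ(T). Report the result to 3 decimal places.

2.395

E[T] = (0)(0.125) + (1)(0.125) + (6)(0.75) = 4.625
E[T²] = (0)²(0.125) + (1)²(0.125) + (6)²(0.75) = 27.125
Var(T) = E[T²] − (E[T])² = 27.125 − (4.625)² = 5.734375
σ(T) = √5.734375 ≈ 2.395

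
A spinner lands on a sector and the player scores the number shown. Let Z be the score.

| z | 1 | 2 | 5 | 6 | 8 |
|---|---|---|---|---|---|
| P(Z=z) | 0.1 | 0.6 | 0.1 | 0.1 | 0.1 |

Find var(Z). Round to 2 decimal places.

4.76

E[Z] = (1)(0.1) + (2)(0.6) + (5)(0.1) + (6)(0.1) + (8)(0.1) = 3.2
E[Z²] = (1)²(0.1) + (2)²(0.6) + (5)²(0.1) + (6)²(0.1) + (8)²(0.1) = 15
var(Z) = E[Z²] − (E[Z])² = 15 − (3.2)² = 4.76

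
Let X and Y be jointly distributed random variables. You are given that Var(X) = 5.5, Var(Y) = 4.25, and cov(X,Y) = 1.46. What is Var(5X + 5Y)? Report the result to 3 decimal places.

Var(5X + 5Y) = (5)²·Var(X) + (5)²·Var(Y) + 2·(5)·(5)·cov(X,Y)
= 25·5.5 + 25·4.25 + 50·1.46 = 316.75

316.750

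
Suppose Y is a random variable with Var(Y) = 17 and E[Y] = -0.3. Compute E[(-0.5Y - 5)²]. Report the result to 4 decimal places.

E[-0.5Y - 5] = -0.5·-0.3 − 5 = -4.85
Var(-0.5Y - 5) = (-0.5)²·17 = 4.25
E[(-0.5Y - 5)²] = Var((-0.5Y - 5)) + (E[(-0.5Y - 5)])² = 4.25 + (-4.85)² = 27.7725

27.7725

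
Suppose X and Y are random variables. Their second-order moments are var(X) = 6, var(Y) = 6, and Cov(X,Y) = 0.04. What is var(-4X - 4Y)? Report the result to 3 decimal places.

var(-4X - 4Y) = (-4)²·var(X) + (-4)²·var(Y) + 2·(-4)·(-4)·Cov(X,Y)
= 16·6 + 16·6 + 32·0.04 = 193.28

193.280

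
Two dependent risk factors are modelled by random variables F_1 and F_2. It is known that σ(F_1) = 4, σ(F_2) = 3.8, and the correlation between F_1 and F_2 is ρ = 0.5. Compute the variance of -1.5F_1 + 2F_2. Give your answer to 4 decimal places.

var(F_1) = (4)² = 16;  var(F_2) = (3.8)² = 14.44
Cov(F_1,F_2) = ρ·σ(F_1)·σ(F_2) = 0.5·4·3.8 = 7.6
var(-1.5F_1 + 2F_2) = (-1.5)²·var(F_1) + (2)²·var(F_2) + 2·(-1.5)·(2)·Cov(F_1,F_2)
= 2.25·16 + 4·14.44 + -6·7.6 = 48.16

48.1600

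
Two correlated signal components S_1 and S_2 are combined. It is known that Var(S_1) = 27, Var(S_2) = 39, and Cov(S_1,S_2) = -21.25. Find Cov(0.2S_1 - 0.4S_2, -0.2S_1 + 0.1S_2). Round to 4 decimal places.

-4.7650

Cov(0.2S_1 - 0.4S_2, -0.2S_1 + 0.1S_2) = (0.2)(-0.2)Var(S_1) + (-0.4)(0.1)Var(S_2) + [(0.2)(0.1) + (-0.4)(-0.2)]Cov(S_1,S_2)
= -0.04·27 + -0.04·39 + 0.1·-21.25 = -4.765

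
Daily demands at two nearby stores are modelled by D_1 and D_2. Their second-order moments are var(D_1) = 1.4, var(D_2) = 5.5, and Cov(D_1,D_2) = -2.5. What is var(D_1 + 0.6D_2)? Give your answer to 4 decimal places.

var(D_1 + 0.6D_2) = (1)²·var(D_1) + (0.6)²·var(D_2) + 2·(1)·(0.6)·Cov(D_1,D_2)
= 1·1.4 + 0.36·5.5 + 1.2·-2.5 = 0.38

0.3800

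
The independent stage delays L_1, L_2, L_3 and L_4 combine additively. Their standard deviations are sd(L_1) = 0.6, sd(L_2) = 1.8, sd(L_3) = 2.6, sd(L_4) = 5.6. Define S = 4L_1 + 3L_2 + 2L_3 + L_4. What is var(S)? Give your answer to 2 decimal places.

93.32

var(L_1) = 0.36, var(L_2) = 3.24, var(L_3) = 6.76, var(L_4) = 31.36
By independence, var(S) = (4)²var(L_1) + (3)²var(L_2) + (2)²var(L_3) + (1)²var(L_4)
= (4)²·0.36 + (3)²·3.24 + (2)²·6.76 + (1)²·31.36 = 93.32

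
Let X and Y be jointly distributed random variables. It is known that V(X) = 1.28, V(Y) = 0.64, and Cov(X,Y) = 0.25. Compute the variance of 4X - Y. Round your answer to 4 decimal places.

19.1200

V(4X - Y) = (4)²·V(X) + (-1)²·V(Y) + 2·(4)·(-1)·Cov(X,Y)
= 16·1.28 + 1·0.64 + -8·0.25 = 19.12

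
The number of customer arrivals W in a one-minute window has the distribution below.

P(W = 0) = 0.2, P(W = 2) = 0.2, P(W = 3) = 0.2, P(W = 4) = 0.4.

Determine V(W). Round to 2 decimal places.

E[W] = (0)(0.2) + (2)(0.2) + (3)(0.2) + (4)(0.4) = 2.6
E[W²] = (0)²(0.2) + (2)²(0.2) + (3)²(0.2) + (4)²(0.4) = 9
V(W) = E[W²] − (E[W])² = 9 − (2.6)² = 2.24

2.24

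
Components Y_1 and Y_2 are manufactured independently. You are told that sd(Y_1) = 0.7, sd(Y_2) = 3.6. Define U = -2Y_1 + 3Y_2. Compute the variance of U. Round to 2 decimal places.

Var(Y_1) = 0.49, Var(Y_2) = 12.96
By independence, Var(U) = (-2)²Var(Y_1) + (3)²Var(Y_2)
= (-2)²·0.49 + (3)²·12.96 = 118.6

118.60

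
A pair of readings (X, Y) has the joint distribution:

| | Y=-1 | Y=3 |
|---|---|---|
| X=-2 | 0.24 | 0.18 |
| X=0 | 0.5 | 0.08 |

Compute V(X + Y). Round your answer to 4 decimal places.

E[X] = -0.84,  E[Y] = 0.04,  E[XY] = -0.6
V(X) = 1.68 − (-0.84)² = 0.9744;  V(Y) = 3.08 − (0.04)² = 3.0784
cov(X,Y) = -0.6 − (-0.84)(0.04) = -0.5664
V(X + Y) = (1)²·0.9744 + (1)²·3.0784 + 2·(1)·(1)·-0.5664 = 2.92

2.9200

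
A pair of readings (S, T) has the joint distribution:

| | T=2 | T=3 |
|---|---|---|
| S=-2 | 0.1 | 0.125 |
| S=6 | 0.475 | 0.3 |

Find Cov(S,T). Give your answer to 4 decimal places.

-0.2350

E[S] = 4.2,  E[T] = 2.425
E[ST] = 9.95
Cov(S,T) = E[ST] − E[S]E[T] = 9.95 − (4.2)(2.425) = -0.235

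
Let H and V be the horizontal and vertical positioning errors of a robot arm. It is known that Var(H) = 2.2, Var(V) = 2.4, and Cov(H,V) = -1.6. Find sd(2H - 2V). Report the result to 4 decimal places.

Var(2H - 2V) = (2)²·Var(H) + (-2)²·Var(V) + 2·(2)·(-2)·Cov(H,V)
= 4·2.2 + 4·2.4 + -8·-1.6 = 31.2
sd(2H - 2V) = √31.2 ≈ 5.5857

5.5857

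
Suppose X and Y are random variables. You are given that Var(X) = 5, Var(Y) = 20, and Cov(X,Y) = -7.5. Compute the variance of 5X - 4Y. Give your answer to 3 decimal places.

Var(5X - 4Y) = (5)²·Var(X) + (-4)²·Var(Y) + 2·(5)·(-4)·Cov(X,Y)
= 25·5 + 16·20 + -40·-7.5 = 745

745.000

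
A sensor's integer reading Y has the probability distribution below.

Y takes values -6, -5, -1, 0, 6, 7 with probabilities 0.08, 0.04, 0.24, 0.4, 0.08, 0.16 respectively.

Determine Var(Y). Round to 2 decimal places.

E[Y] = (-6)(0.08) + (-5)(0.04) + (-1)(0.24) + (0)(0.4) + (6)(0.08) + (7)(0.16) = 0.68
E[Y²] = (-6)²(0.08) + (-5)²(0.04) + (-1)²(0.24) + (0)²(0.4) + (6)²(0.08) + (7)²(0.16) = 14.84
Var(Y) = E[Y²] − (E[Y])² = 14.84 − (0.68)² = 14.3776

14.38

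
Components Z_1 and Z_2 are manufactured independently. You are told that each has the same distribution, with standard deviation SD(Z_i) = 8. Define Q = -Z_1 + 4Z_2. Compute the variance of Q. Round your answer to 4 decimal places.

1088.0000

var(Z_i) = (8)² = 64
By independence, var(Q) = (-1)²var(Z_1) + (4)²var(Z_2)
= (-1)²·64 + (4)²·64 = 1088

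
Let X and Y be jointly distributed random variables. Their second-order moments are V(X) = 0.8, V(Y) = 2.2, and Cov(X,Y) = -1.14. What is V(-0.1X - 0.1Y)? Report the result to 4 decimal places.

0.0072

V(-0.1X - 0.1Y) = (-0.1)²·V(X) + (-0.1)²·V(Y) + 2·(-0.1)·(-0.1)·Cov(X,Y)
= 0.01·0.8 + 0.01·2.2 + 0.02·-1.14 = 0.0072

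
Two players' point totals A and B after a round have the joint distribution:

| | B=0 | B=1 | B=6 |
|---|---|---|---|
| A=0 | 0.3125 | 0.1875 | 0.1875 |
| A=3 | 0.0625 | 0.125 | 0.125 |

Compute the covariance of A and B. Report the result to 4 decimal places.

0.5742

E[A] = 0.9375,  E[B] = 2.1875
E[AB] = 2.625
Cov(A,B) = E[AB] − E[A]E[B] = 2.625 − (0.9375)(2.1875) = 0.57421875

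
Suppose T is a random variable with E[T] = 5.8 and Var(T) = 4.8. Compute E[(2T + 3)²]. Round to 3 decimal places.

E[2T + 3] = 2·5.8 + 3 = 14.6
Var(2T + 3) = (2)²·4.8 = 19.2
E[(2T + 3)²] = Var((2T + 3)) + (E[(2T + 3)])² = 19.2 + (14.6)² = 232.36

232.360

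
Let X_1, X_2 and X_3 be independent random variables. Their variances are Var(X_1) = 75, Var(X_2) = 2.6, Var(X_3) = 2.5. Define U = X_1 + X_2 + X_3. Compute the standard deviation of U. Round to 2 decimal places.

By independence, Var(U) = (1)²Var(X_1) + (1)²Var(X_2) + (1)²Var(X_3)
= (1)²·75 + (1)²·2.6 + (1)²·2.5 = 80.1
SD(U) = √80.1 ≈ 8.95

8.95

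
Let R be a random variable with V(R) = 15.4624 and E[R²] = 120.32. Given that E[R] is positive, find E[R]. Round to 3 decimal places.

(E[R])² = E[R²] − V(R) = 120.32 − 15.4624 = 104.8576
E[R] = √104.8576 = 10.24

10.240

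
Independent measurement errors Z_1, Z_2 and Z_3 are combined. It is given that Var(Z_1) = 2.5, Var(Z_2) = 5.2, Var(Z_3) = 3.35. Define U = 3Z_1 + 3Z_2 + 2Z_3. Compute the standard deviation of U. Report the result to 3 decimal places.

By independence, Var(U) = (3)²Var(Z_1) + (3)²Var(Z_2) + (2)²Var(Z_3)
= (3)²·2.5 + (3)²·5.2 + (2)²·3.35 = 82.7
SD(U) = √82.7 ≈ 9.094

9.094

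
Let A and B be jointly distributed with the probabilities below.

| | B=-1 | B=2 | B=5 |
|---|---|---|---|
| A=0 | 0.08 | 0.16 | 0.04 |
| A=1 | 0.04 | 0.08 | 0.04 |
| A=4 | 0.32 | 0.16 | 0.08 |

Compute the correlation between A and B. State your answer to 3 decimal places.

-0.218

E[A] = 2.4,  E[B] = 1.16
E[AB] = 1.92
cov(A,B) = E[AB] − E[A]E[B] = 1.92 − (2.4)(1.16) = -0.864
var(A) = 3.36,  var(B) = 4.6944
ρ = -0.864 / √(3.36·4.6944) ≈ -0.218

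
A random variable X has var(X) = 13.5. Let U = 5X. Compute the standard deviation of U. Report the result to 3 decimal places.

18.371

var(5X) = (5)²·13.5 = 337.5
SD(U) = √337.5 ≈ 18.371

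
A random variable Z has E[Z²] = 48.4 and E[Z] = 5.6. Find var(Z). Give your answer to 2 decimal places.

17.04

var(Z) = 48.4 − (5.6)² = 17.04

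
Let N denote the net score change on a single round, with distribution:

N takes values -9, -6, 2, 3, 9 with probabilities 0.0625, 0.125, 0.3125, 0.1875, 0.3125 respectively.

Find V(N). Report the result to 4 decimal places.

30.5898

E[N] = (-9)(0.0625) + (-6)(0.125) + (2)(0.3125) + (3)(0.1875) + (9)(0.3125) = 2.6875
E[N²] = (-9)²(0.0625) + (-6)²(0.125) + (2)²(0.3125) + (3)²(0.1875) + (9)²(0.3125) = 37.8125
V(N) = E[N²] − (E[N])² = 37.8125 − (2.6875)² = 30.58984375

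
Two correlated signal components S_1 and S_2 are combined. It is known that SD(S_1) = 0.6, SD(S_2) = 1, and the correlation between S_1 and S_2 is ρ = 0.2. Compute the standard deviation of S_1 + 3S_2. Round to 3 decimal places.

V(S_1) = (0.6)² = 0.36;  V(S_2) = (1)² = 1
cov(S_1,S_2) = ρ·SD(S_1)·SD(S_2) = 0.2·0.6·1 = 0.12
V(S_1 + 3S_2) = (1)²·V(S_1) + (3)²·V(S_2) + 2·(1)·(3)·cov(S_1,S_2)
= 1·0.36 + 9·1 + 6·0.12 = 10.08
SD(S_1 + 3S_2) = √10.08 ≈ 3.175

3.175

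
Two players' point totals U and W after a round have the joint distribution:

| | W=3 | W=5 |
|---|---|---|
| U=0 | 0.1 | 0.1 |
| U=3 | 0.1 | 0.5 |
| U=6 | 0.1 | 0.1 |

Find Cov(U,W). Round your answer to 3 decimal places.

0.000

E[U] = 3,  E[W] = 4.4
E[UW] = 13.2
Cov(U,W) = E[UW] − E[U]E[W] = 13.2 − (3)(4.4) = 0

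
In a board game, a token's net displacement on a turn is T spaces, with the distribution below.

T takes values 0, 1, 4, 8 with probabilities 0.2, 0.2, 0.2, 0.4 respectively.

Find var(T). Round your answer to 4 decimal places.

E[T] = (0)(0.2) + (1)(0.2) + (4)(0.2) + (8)(0.4) = 4.2
E[T²] = (0)²(0.2) + (1)²(0.2) + (4)²(0.2) + (8)²(0.4) = 29
var(T) = E[T²] − (E[T])² = 29 − (4.2)² = 11.36

11.3600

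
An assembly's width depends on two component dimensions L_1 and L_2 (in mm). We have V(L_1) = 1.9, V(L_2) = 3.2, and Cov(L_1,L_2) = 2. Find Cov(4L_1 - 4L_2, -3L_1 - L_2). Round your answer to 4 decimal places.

6.0000

Cov(4L_1 - 4L_2, -3L_1 - L_2) = (4)(-3)V(L_1) + (-4)(-1)V(L_2) + [(4)(-1) + (-4)(-3)]Cov(L_1,L_2)
= -12·1.9 + 4·3.2 + 8·2 = 6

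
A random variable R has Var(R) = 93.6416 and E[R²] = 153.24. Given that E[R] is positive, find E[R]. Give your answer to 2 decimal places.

7.72

(E[R])² = E[R²] − Var(R) = 153.24 − 93.6416 = 59.5984
E[R] = √59.5984 = 7.72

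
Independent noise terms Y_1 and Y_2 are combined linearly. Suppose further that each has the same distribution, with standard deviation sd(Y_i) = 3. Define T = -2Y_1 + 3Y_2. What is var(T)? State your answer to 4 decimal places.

117.0000

var(Y_i) = (3)² = 9
By independence, var(T) = (-2)²var(Y_1) + (3)²var(Y_2)
= (-2)²·9 + (3)²·9 = 117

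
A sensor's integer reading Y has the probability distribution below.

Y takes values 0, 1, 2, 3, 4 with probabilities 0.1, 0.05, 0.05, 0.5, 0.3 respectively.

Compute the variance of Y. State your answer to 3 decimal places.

1.428

E[Y] = (0)(0.1) + (1)(0.05) + (2)(0.05) + (3)(0.5) + (4)(0.3) = 2.85
E[Y²] = (0)²(0.1) + (1)²(0.05) + (2)²(0.05) + (3)²(0.5) + (4)²(0.3) = 9.55
V(Y) = E[Y²] − (E[Y])² = 9.55 − (2.85)² = 1.4275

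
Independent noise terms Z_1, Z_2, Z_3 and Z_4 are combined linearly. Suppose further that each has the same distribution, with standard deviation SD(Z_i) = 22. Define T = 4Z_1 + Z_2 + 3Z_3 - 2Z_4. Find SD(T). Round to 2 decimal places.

V(Z_i) = (22)² = 484
By independence, V(T) = (4)²V(Z_1) + (1)²V(Z_2) + (3)²V(Z_3) + (-2)²V(Z_4)
= (4)²·484 + (1)²·484 + (3)²·484 + (-2)²·484 = 14520
SD(T) = √14520 ≈ 120.50

120.50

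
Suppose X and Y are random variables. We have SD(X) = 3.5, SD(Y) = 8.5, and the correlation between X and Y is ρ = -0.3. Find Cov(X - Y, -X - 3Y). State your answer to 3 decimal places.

222.350

Var(X) = (3.5)² = 12.25;  Var(Y) = (8.5)² = 72.25
Cov(X,Y) = ρ·SD(X)·SD(Y) = -0.3·3.5·8.5 = -8.925
Cov(X - Y, -X - 3Y) = (1)(-1)Var(X) + (-1)(-3)Var(Y) + [(1)(-3) + (-1)(-1)]Cov(X,Y)
= -1·12.25 + 3·72.25 + -2·-8.925 = 222.35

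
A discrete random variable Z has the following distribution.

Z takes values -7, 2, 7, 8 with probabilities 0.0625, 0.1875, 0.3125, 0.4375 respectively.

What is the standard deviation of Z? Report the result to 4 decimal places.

E[Z] = (-7)(0.0625) + (2)(0.1875) + (7)(0.3125) + (8)(0.4375) = 5.625
E[Z²] = (-7)²(0.0625) + (2)²(0.1875) + (7)²(0.3125) + (8)²(0.4375) = 47.125
var(Z) = E[Z²] − (E[Z])² = 47.125 − (5.625)² = 15.484375
SD(Z) = √15.484375 ≈ 3.9350

3.9350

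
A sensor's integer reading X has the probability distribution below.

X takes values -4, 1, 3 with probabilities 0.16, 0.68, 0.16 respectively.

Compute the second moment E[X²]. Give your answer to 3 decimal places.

4.680

E[X²] = (-4)²(0.16) + (1)²(0.68) + (3)²(0.16) = 4.68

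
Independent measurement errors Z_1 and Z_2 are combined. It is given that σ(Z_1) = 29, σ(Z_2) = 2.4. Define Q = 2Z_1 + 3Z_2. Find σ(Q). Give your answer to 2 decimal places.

Var(Z_1) = 841, Var(Z_2) = 5.76
By independence, Var(Q) = (2)²Var(Z_1) + (3)²Var(Z_2)
= (2)²·841 + (3)²·5.76 = 3415.84
σ(Q) = √3415.84 ≈ 58.45

58.45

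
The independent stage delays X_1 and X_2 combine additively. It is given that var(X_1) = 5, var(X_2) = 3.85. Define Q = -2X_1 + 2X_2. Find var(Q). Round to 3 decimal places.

By independence, var(Q) = (-2)²var(X_1) + (2)²var(X_2)
= (-2)²·5 + (2)²·3.85 = 35.4

35.400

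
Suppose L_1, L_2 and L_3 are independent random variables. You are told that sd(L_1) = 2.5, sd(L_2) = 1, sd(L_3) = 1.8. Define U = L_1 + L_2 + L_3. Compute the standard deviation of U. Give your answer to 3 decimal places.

3.239

var(L_1) = 6.25, var(L_2) = 1, var(L_3) = 3.24
By independence, var(U) = (1)²var(L_1) + (1)²var(L_2) + (1)²var(L_3)
= (1)²·6.25 + (1)²·1 + (1)²·3.24 = 10.49
sd(U) = √10.49 ≈ 3.239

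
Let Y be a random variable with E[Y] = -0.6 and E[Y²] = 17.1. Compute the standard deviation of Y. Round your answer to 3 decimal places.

4.091

var(Y) = 17.1 − (-0.6)² = 16.74
sd(Y) = √16.74 ≈ 4.091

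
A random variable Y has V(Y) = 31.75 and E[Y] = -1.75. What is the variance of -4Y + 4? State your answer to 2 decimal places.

508.00

V(-4Y + 4) = (-4)²·V(Y) = 16·31.75 = 508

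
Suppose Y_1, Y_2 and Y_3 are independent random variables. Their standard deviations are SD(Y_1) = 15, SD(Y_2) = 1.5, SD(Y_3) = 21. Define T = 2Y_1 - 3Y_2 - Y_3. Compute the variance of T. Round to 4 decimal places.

Var(Y_1) = 225, Var(Y_2) = 2.25, Var(Y_3) = 441
By independence, Var(T) = (2)²Var(Y_1) + (-3)²Var(Y_2) + (-1)²Var(Y_3)
= (2)²·225 + (-3)²·2.25 + (-1)²·441 = 1361.25

1361.2500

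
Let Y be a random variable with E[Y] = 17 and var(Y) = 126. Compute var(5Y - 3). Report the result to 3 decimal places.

3150.000

var(5Y - 3) = (5)²·var(Y) = 25·126 = 3150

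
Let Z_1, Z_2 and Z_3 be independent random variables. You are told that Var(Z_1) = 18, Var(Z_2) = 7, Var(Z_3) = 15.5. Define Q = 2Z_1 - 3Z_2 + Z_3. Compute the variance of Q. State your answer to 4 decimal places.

By independence, Var(Q) = (2)²Var(Z_1) + (-3)²Var(Z_2) + (1)²Var(Z_3)
= (2)²·18 + (-3)²·7 + (1)²·15.5 = 150.5

150.5000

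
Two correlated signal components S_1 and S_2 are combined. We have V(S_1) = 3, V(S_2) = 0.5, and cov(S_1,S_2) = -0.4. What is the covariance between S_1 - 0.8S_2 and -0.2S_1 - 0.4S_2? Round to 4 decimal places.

cov(S_1 - 0.8S_2, -0.2S_1 - 0.4S_2) = (1)(-0.2)V(S_1) + (-0.8)(-0.4)V(S_2) + [(1)(-0.4) + (-0.8)(-0.2)]cov(S_1,S_2)
= -0.2·3 + 0.32·0.5 + -0.24·-0.4 = -0.344

-0.3440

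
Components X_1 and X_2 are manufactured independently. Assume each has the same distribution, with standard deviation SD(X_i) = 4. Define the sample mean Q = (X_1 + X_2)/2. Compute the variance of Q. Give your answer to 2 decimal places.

8.00

Var(X_i) = (4)² = 16
By independence, Var(Q) = (0.5)²Var(X_1) + (0.5)²Var(X_2)
= (0.5)²·16 + (0.5)²·16 = 8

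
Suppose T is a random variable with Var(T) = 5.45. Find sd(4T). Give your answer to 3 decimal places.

9.338

Var(4T) = (4)²·5.45 = 87.2
sd(4T) = √87.2 ≈ 9.338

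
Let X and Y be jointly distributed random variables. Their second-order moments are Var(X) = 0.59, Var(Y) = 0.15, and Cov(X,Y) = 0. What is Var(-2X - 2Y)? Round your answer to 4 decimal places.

Var(-2X - 2Y) = (-2)²·Var(X) + (-2)²·Var(Y) + 2·(-2)·(-2)·Cov(X,Y)
= 4·0.59 + 4·0.15 + 8·0 = 2.96

2.9600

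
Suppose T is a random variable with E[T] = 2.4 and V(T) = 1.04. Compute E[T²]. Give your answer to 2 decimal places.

E[T²] = V(T) + (E[T])² = 1.04 + (2.4)² = 6.8

6.80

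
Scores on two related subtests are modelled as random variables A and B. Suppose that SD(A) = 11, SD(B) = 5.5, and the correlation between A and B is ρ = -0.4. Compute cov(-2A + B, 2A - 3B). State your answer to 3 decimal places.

-768.350

var(A) = (11)² = 121;  var(B) = (5.5)² = 30.25
cov(A,B) = ρ·SD(A)·SD(B) = -0.4·11·5.5 = -24.2
cov(-2A + B, 2A - 3B) = (-2)(2)var(A) + (1)(-3)var(B) + [(-2)(-3) + (1)(2)]cov(A,B)
= -4·121 + -3·30.25 + 8·-24.2 = -768.35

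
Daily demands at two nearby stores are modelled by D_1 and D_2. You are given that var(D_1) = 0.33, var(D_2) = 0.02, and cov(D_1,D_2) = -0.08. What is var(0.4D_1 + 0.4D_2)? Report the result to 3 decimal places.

0.030

var(0.4D_1 + 0.4D_2) = (0.4)²·var(D_1) + (0.4)²·var(D_2) + 2·(0.4)·(0.4)·cov(D_1,D_2)
= 0.16·0.33 + 0.16·0.02 + 0.32·-0.08 = 0.0304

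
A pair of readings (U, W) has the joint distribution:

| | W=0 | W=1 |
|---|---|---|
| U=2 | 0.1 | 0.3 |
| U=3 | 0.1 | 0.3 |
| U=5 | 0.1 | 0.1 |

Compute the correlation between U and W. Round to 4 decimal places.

E[U] = 3,  E[W] = 0.7
E[UW] = 2
Cov(U,W) = E[UW] − E[U]E[W] = 2 − (3)(0.7) = -0.1
Var(U) = 1.2,  Var(W) = 0.21
ρ = -0.1 / √(1.2·0.21) ≈ -0.1992

-0.1992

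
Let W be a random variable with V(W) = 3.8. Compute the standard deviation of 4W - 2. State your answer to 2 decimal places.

7.80

V(4W - 2) = (4)²·3.8 = 60.8
sd(4W - 2) = √60.8 ≈ 7.80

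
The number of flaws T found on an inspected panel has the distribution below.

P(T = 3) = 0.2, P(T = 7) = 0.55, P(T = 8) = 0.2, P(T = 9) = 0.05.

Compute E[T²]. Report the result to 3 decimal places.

45.600

E[T²] = (3)²(0.2) + (7)²(0.55) + (8)²(0.2) + (9)²(0.05) = 45.6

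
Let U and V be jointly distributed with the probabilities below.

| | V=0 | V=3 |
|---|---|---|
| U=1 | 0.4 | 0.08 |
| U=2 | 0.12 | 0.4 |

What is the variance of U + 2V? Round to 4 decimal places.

E[U] = 1.52,  E[V] = 1.44,  E[UV] = 2.64
var(U) = 2.56 − (1.52)² = 0.2496;  var(V) = 4.32 − (1.44)² = 2.2464
cov(U,V) = 2.64 − (1.52)(1.44) = 0.4512
var(U + 2V) = (1)²·0.2496 + (2)²·2.2464 + 2·(1)·(2)·0.4512 = 11.04

11.0400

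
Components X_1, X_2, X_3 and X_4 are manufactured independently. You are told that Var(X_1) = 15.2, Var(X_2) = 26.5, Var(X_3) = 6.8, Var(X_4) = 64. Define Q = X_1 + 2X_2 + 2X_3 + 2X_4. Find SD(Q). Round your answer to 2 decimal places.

20.11

By independence, Var(Q) = (1)²Var(X_1) + (2)²Var(X_2) + (2)²Var(X_3) + (2)²Var(X_4)
= (1)²·15.2 + (2)²·26.5 + (2)²·6.8 + (2)²·64 = 404.4
SD(Q) = √404.4 ≈ 20.11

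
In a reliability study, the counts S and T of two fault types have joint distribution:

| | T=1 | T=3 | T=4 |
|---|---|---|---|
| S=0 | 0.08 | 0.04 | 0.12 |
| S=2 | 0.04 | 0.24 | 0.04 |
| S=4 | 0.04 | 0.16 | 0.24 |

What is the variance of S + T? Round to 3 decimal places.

4.330

E[S] = 2.4,  E[T] = 3.08,  E[ST] = 7.76
Var(S) = 8.32 − (2.4)² = 2.56;  Var(T) = 10.52 − (3.08)² = 1.0336
cov(S,T) = 7.76 − (2.4)(3.08) = 0.368
Var(S + T) = (1)²·2.56 + (1)²·1.0336 + 2·(1)·(1)·0.368 = 4.3296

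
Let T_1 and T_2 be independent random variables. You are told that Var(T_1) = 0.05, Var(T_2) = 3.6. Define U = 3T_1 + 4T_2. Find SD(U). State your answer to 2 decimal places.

7.62

By independence, Var(U) = (3)²Var(T_1) + (4)²Var(T_2)
= (3)²·0.05 + (4)²·3.6 = 58.05
SD(U) = √58.05 ≈ 7.62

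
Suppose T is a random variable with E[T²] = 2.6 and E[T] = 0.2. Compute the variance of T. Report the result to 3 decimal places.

2.560

Var(T) = 2.6 − (0.2)² = 2.56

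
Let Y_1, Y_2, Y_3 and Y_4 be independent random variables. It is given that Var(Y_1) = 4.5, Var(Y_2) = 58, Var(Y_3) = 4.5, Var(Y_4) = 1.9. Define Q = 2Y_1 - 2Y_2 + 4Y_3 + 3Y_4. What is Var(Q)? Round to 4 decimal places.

By independence, Var(Q) = (2)²Var(Y_1) + (-2)²Var(Y_2) + (4)²Var(Y_3) + (3)²Var(Y_4)
= (2)²·4.5 + (-2)²·58 + (4)²·4.5 + (3)²·1.9 = 339.1

339.1000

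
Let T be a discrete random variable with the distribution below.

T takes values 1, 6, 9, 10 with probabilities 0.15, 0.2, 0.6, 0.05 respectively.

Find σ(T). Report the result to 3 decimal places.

E[T] = (1)(0.15) + (6)(0.2) + (9)(0.6) + (10)(0.05) = 7.25
E[T²] = (1)²(0.15) + (6)²(0.2) + (9)²(0.6) + (10)²(0.05) = 60.95
Var(T) = E[T²] − (E[T])² = 60.95 − (7.25)² = 8.3875
σ(T) = √8.3875 ≈ 2.896

2.896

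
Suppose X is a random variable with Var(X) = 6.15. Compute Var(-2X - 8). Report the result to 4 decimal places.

24.6000

Var(-2X - 8) = (-2)²·Var(X) = 4·6.15 = 24.6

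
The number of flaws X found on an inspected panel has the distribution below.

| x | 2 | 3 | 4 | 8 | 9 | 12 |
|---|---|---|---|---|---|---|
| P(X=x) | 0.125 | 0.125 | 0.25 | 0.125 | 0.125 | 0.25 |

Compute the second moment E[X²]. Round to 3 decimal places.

E[X²] = (2)²(0.125) + (3)²(0.125) + (4)²(0.25) + (8)²(0.125) + (9)²(0.125) + (12)²(0.25) = 59.75

59.750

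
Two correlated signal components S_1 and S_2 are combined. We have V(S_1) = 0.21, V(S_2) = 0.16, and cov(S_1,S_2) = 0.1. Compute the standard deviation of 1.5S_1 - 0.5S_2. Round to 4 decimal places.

0.6021

V(1.5S_1 - 0.5S_2) = (1.5)²·V(S_1) + (-0.5)²·V(S_2) + 2·(1.5)·(-0.5)·cov(S_1,S_2)
= 2.25·0.21 + 0.25·0.16 + -1.5·0.1 = 0.3625
SD(1.5S_1 - 0.5S_2) = √0.3625 ≈ 0.6021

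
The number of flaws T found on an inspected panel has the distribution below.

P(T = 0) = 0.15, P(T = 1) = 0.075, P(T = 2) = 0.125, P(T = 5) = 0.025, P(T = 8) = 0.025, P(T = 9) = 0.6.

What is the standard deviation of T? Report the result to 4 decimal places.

E[T] = (0)(0.15) + (1)(0.075) + (2)(0.125) + (5)(0.025) + (8)(0.025) + (9)(0.6) = 6.05
E[T²] = (0)²(0.15) + (1)²(0.075) + (2)²(0.125) + (5)²(0.025) + (8)²(0.025) + (9)²(0.6) = 51.4
Var(T) = E[T²] − (E[T])² = 51.4 − (6.05)² = 14.7975
sd(T) = √14.7975 ≈ 3.8468

3.8468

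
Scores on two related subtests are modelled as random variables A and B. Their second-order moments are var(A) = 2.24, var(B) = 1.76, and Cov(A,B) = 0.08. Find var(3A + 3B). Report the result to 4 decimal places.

37.4400

var(3A + 3B) = (3)²·var(A) + (3)²·var(B) + 2·(3)·(3)·Cov(A,B)
= 9·2.24 + 9·1.76 + 18·0.08 = 37.44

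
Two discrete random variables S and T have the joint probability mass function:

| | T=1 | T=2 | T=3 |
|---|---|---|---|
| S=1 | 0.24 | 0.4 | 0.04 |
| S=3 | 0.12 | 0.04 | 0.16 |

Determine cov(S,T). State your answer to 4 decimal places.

0.1824

E[S] = 1.64,  E[T] = 1.84
E[ST] = 3.2
cov(S,T) = E[ST] − E[S]E[T] = 3.2 − (1.64)(1.84) = 0.1824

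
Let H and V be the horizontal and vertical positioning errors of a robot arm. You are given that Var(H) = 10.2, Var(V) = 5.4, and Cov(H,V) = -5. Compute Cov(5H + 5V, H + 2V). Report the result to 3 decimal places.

30.000

Cov(5H + 5V, H + 2V) = (5)(1)Var(H) + (5)(2)Var(V) + [(5)(2) + (5)(1)]Cov(H,V)
= 5·10.2 + 10·5.4 + 15·-5 = 30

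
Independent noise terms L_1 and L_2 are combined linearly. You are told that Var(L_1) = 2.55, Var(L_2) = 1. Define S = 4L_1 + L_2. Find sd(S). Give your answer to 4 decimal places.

By independence, Var(S) = (4)²Var(L_1) + (1)²Var(L_2)
= (4)²·2.55 + (1)²·1 = 41.8
sd(S) = √41.8 ≈ 6.4653

6.4653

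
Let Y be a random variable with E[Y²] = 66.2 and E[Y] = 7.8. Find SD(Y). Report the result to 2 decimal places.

2.32

V(Y) = 66.2 − (7.8)² = 5.36
SD(Y) = √5.36 ≈ 2.32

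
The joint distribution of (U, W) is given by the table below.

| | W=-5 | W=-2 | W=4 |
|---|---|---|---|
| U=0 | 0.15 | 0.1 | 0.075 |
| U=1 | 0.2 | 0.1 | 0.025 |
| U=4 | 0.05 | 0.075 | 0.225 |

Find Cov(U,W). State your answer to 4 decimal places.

E[U] = 1.725,  E[W] = -1.25
E[UW] = 0.9
Cov(U,W) = E[UW] − E[U]E[W] = 0.9 − (1.725)(-1.25) = 3.05625

3.0563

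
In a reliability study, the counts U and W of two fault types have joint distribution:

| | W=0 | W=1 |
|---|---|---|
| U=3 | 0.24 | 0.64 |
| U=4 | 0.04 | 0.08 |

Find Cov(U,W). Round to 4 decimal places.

-0.0064

E[U] = 3.12,  E[W] = 0.72
E[UW] = 2.24
Cov(U,W) = E[UW] − E[U]E[W] = 2.24 − (3.12)(0.72) = -0.0064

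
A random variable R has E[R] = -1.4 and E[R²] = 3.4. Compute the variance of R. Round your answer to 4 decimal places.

1.4400

var(R) = 3.4 − (-1.4)² = 1.44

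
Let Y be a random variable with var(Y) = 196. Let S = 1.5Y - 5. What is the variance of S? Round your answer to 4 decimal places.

441.0000

var(1.5Y - 5) = (1.5)²·var(Y) = 2.25·196 = 441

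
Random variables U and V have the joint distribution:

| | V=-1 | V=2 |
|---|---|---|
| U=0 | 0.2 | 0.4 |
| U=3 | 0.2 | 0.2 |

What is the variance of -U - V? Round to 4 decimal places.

3.6000

E[U] = 1.2,  E[V] = 0.8,  E[UV] = 0.6
var(U) = 3.6 − (1.2)² = 2.16;  var(V) = 2.8 − (0.8)² = 2.16
Cov(U,V) = 0.6 − (1.2)(0.8) = -0.36
var(-U - V) = (-1)²·2.16 + (-1)²·2.16 + 2·(-1)·(-1)·-0.36 = 3.6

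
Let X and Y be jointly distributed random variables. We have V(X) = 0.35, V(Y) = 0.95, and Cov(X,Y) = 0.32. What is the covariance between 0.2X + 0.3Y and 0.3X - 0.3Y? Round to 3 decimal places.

-0.055

Cov(0.2X + 0.3Y, 0.3X - 0.3Y) = (0.2)(0.3)V(X) + (0.3)(-0.3)V(Y) + [(0.2)(-0.3) + (0.3)(0.3)]Cov(X,Y)
= 0.06·0.35 + -0.09·0.95 + 0.03·0.32 = -0.0549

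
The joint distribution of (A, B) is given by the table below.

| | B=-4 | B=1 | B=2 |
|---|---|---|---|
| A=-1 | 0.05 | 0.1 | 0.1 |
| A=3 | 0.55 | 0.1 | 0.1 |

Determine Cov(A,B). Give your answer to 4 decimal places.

E[A] = 2,  E[B] = -1.8
E[AB] = -5.8
Cov(A,B) = E[AB] − E[A]E[B] = -5.8 − (2)(-1.8) = -2.2

-2.2000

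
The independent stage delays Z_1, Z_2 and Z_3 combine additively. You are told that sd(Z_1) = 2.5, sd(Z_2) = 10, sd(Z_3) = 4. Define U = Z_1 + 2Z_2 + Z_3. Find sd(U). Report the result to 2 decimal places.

V(Z_1) = 6.25, V(Z_2) = 100, V(Z_3) = 16
By independence, V(U) = (1)²V(Z_1) + (2)²V(Z_2) + (1)²V(Z_3)
= (1)²·6.25 + (2)²·100 + (1)²·16 = 422.25
sd(U) = √422.25 ≈ 20.55

20.55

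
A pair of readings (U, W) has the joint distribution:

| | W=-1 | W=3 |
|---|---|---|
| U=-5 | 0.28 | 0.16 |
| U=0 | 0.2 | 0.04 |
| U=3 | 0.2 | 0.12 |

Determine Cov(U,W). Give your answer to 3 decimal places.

E[U] = -1.24,  E[W] = 0.28
E[UW] = -0.52
Cov(U,W) = E[UW] − E[U]E[W] = -0.52 − (-1.24)(0.28) = -0.1728

-0.173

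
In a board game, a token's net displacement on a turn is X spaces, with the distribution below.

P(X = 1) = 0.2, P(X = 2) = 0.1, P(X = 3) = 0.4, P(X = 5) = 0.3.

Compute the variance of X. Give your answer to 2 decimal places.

2.09

E[X] = (1)(0.2) + (2)(0.1) + (3)(0.4) + (5)(0.3) = 3.1
E[X²] = (1)²(0.2) + (2)²(0.1) + (3)²(0.4) + (5)²(0.3) = 11.7
V(X) = E[X²] − (E[X])² = 11.7 − (3.1)² = 2.09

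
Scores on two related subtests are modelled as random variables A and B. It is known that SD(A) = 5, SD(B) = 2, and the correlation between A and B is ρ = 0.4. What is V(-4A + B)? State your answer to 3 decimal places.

372.000

V(A) = (5)² = 25;  V(B) = (2)² = 4
Cov(A,B) = ρ·SD(A)·SD(B) = 0.4·5·2 = 4
V(-4A + B) = (-4)²·V(A) + (1)²·V(B) + 2·(-4)·(1)·Cov(A,B)
= 16·25 + 1·4 + -8·4 = 372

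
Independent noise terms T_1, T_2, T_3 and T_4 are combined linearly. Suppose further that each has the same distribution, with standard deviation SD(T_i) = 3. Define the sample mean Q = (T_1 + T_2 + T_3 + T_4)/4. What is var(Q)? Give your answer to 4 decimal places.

var(T_i) = (3)² = 9
By independence, var(Q) = (0.25)²var(T_1) + (0.25)²var(T_2) + (0.25)²var(T_3) + (0.25)²var(T_4)
= (0.25)²·9 + (0.25)²·9 + (0.25)²·9 + (0.25)²·9 = 2.25

2.2500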